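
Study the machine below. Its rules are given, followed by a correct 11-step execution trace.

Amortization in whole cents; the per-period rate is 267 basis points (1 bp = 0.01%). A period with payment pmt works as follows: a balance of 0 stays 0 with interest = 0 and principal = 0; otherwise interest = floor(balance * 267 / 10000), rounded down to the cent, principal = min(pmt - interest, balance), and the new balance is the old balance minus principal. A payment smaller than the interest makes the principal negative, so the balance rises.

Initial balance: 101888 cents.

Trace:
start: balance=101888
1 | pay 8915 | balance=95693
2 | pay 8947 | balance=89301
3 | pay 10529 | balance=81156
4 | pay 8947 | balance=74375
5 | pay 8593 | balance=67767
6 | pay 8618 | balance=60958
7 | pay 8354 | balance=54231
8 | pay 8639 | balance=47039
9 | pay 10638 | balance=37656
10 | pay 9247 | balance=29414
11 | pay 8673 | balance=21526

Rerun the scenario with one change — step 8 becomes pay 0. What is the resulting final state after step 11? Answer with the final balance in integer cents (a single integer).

30876

(re-executing from step 8 with the substitution; state before step 8: balance=54231)
8 | pay 0 | balance=55678
9 | pay 10638 | balance=46526
10 | pay 9247 | balance=38521
11 | pay 8673 | balance=30876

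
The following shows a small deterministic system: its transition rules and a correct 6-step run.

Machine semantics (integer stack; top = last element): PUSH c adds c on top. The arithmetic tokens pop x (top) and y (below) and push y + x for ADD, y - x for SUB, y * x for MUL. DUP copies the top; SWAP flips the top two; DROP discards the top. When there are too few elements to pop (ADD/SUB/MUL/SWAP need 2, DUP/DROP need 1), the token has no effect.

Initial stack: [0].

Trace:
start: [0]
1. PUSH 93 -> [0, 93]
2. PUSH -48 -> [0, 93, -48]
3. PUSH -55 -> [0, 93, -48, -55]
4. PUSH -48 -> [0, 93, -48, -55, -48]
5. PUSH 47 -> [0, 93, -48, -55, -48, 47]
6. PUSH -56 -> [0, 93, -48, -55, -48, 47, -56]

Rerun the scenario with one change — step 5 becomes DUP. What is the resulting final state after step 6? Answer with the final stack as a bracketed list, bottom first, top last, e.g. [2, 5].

[0, 93, -48, -55, -48, -48, -56]

(re-executing from step 5 with the substitution; state before step 5: [0, 93, -48, -55, -48])
5. DUP -> [0, 93, -48, -55, -48, -48]
6. PUSH -56 -> [0, 93, -48, -55, -48, -48, -56]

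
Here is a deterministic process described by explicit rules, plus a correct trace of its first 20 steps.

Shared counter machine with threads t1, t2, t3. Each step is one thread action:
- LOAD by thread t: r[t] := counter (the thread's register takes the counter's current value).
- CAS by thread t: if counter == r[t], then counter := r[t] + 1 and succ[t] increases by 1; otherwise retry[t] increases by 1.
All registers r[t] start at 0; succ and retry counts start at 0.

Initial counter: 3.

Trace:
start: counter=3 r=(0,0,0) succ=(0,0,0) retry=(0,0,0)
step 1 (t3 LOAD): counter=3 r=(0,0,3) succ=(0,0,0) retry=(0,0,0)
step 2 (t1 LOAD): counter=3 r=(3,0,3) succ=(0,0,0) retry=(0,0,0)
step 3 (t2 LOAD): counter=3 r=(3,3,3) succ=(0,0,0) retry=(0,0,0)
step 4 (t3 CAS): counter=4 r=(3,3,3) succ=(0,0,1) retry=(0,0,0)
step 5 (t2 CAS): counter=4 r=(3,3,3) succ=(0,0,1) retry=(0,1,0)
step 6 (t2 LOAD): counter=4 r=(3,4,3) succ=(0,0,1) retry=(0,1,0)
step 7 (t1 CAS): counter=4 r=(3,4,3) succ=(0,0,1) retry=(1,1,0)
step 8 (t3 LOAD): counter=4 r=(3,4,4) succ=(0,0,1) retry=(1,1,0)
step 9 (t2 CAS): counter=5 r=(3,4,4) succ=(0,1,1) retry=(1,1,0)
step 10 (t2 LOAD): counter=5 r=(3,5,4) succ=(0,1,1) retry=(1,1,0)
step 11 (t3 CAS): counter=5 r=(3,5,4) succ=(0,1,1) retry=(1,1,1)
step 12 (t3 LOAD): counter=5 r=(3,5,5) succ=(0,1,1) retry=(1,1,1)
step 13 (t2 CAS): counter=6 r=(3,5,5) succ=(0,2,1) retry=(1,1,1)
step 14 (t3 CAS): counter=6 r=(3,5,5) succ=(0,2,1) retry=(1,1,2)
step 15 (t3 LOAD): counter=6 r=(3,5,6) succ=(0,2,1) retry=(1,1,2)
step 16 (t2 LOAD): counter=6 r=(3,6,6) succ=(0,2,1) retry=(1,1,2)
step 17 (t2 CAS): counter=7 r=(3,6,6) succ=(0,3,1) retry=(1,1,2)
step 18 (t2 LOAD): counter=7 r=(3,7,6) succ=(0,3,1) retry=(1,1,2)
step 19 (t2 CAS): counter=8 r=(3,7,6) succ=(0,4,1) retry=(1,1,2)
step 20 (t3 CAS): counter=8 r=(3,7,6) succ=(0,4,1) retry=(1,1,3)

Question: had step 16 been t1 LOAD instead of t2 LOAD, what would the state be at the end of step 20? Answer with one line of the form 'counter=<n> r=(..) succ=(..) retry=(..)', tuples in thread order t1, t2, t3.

counter=7 r=(6,6,6) succ=(0,3,1) retry=(1,2,3)

(re-executing from step 16 with the substitution; state before step 16: counter=6 r=(3,5,6) succ=(0,2,1) retry=(1,1,2))
step 16 (t1 LOAD): counter=6 r=(6,5,6) succ=(0,2,1) retry=(1,1,2)
step 17 (t2 CAS): counter=6 r=(6,5,6) succ=(0,2,1) retry=(1,2,2)
step 18 (t2 LOAD): counter=6 r=(6,6,6) succ=(0,2,1) retry=(1,2,2)
step 19 (t2 CAS): counter=7 r=(6,6,6) succ=(0,3,1) retry=(1,2,2)
step 20 (t3 CAS): counter=7 r=(6,6,6) succ=(0,3,1) retry=(1,2,3)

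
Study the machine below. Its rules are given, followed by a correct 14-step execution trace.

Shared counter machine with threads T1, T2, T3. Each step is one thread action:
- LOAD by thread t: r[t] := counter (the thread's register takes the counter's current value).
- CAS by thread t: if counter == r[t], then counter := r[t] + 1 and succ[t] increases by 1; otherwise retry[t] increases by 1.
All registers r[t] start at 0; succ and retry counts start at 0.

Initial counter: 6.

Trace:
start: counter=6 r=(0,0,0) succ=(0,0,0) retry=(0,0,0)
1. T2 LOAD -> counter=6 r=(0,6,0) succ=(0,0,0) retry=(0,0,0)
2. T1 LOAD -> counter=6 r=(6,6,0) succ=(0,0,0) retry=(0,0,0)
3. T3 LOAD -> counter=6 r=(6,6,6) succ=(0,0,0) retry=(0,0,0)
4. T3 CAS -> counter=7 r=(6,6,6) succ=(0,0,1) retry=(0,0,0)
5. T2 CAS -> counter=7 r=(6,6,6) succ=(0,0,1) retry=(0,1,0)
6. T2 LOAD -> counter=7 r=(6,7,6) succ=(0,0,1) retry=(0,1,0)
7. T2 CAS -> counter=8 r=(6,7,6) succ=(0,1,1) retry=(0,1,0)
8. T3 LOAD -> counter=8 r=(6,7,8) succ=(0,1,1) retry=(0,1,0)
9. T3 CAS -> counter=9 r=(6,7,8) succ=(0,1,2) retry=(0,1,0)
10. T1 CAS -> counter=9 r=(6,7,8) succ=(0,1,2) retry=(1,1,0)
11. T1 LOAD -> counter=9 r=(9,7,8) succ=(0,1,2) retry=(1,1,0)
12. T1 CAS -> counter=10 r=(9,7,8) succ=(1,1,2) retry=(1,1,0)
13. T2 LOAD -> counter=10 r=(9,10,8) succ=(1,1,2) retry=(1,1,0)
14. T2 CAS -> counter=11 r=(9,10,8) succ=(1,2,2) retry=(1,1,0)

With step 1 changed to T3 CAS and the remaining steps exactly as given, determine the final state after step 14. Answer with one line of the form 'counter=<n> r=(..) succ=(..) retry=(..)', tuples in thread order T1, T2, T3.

counter=11 r=(9,10,8) succ=(1,2,2) retry=(1,1,1)

(re-executing from step 1 with the substitution; state before step 1: counter=6 r=(0,0,0) succ=(0,0,0) retry=(0,0,0))
1. T3 CAS -> counter=6 r=(0,0,0) succ=(0,0,0) retry=(0,0,1)
2. T1 LOAD -> counter=6 r=(6,0,0) succ=(0,0,0) retry=(0,0,1)
3. T3 LOAD -> counter=6 r=(6,0,6) succ=(0,0,0) retry=(0,0,1)
4. T3 CAS -> counter=7 r=(6,0,6) succ=(0,0,1) retry=(0,0,1)
5. T2 CAS -> counter=7 r=(6,0,6) succ=(0,0,1) retry=(0,1,1)
6. T2 LOAD -> counter=7 r=(6,7,6) succ=(0,0,1) retry=(0,1,1)
7. T2 CAS -> counter=8 r=(6,7,6) succ=(0,1,1) retry=(0,1,1)
8. T3 LOAD -> counter=8 r=(6,7,8) succ=(0,1,1) retry=(0,1,1)
9. T3 CAS -> counter=9 r=(6,7,8) succ=(0,1,2) retry=(0,1,1)
10. T1 CAS -> counter=9 r=(6,7,8) succ=(0,1,2) retry=(1,1,1)
11. T1 LOAD -> counter=9 r=(9,7,8) succ=(0,1,2) retry=(1,1,1)
12. T1 CAS -> counter=10 r=(9,7,8) succ=(1,1,2) retry=(1,1,1)
13. T2 LOAD -> counter=10 r=(9,10,8) succ=(1,1,2) retry=(1,1,1)
14. T2 CAS -> counter=11 r=(9,10,8) succ=(1,2,2) retry=(1,1,1)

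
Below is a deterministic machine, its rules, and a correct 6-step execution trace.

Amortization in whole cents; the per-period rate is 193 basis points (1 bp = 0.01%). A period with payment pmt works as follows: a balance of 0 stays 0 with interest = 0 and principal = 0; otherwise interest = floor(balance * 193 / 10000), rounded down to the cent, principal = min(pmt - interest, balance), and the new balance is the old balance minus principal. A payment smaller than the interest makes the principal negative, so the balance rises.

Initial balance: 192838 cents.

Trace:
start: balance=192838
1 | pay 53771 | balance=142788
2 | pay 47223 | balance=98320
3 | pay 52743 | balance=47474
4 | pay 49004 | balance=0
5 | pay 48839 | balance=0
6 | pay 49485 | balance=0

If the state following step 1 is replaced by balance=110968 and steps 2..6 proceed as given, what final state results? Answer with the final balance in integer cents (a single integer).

0

state after step 1 := balance=110968
2 | pay 47223 | balance=65886
3 | pay 52743 | balance=14414
4 | pay 49004 | balance=0
5 | pay 48839 | balance=0
6 | pay 49485 | balance=0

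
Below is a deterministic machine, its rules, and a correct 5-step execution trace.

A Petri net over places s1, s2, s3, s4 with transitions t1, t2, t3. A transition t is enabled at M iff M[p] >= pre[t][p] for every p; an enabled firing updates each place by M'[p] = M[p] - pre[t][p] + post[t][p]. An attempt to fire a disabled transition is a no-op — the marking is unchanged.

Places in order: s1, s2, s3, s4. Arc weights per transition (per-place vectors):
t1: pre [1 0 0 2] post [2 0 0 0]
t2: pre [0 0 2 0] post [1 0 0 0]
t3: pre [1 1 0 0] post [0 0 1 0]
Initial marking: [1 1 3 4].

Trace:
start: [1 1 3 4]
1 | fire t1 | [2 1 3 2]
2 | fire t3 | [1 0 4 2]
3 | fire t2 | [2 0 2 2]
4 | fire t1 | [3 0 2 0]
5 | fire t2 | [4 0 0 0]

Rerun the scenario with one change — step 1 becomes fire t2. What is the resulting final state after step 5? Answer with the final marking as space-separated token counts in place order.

(re-executing from step 1 with the substitution; state before step 1: [1 1 3 4])
1 | fire t2 | [2 1 1 4]
2 | fire t3 | [1 0 2 4]
3 | fire t2 | [2 0 0 4]
4 | fire t1 | [3 0 0 2]
5 | fire t2 | [3 0 0 2]

3 0 0 2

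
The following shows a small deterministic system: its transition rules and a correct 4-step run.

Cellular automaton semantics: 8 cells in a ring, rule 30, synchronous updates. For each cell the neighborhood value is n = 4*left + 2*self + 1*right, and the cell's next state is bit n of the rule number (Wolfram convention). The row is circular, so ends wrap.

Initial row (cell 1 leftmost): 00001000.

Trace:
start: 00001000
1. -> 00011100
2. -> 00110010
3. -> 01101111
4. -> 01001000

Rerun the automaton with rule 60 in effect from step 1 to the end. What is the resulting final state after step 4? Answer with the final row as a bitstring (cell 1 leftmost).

10001000

(re-executing steps 1..4 under rule 60; state before step 1: 00001000)
1. -> 00001100
2. -> 00001010
3. -> 00001111
4. -> 10001000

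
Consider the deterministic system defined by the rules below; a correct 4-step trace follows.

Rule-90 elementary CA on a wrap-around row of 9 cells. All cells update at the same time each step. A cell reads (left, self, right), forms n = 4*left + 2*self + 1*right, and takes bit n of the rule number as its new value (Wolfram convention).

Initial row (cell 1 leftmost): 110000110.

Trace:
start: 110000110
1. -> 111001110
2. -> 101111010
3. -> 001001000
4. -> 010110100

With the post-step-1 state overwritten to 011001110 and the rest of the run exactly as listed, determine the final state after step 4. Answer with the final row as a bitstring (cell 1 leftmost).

000010001

state after step 1 := 011001110
2. -> 111111011
3. -> 000001010
4. -> 000010001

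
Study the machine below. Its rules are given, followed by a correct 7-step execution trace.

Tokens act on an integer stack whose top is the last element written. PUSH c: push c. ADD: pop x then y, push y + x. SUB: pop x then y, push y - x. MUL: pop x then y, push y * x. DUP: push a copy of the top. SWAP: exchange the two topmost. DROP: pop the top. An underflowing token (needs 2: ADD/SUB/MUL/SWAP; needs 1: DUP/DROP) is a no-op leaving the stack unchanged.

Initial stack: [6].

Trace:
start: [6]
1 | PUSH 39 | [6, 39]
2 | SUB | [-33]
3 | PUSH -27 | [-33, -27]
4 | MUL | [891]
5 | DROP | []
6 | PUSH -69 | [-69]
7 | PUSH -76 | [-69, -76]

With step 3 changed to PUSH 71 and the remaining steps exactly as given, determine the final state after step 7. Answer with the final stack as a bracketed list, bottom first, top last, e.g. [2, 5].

(re-executing from step 3 with the substitution; state before step 3: [-33])
3 | PUSH 71 | [-33, 71]
4 | MUL | [-2343]
5 | DROP | []
6 | PUSH -69 | [-69]
7 | PUSH -76 | [-69, -76]

[-69, -76]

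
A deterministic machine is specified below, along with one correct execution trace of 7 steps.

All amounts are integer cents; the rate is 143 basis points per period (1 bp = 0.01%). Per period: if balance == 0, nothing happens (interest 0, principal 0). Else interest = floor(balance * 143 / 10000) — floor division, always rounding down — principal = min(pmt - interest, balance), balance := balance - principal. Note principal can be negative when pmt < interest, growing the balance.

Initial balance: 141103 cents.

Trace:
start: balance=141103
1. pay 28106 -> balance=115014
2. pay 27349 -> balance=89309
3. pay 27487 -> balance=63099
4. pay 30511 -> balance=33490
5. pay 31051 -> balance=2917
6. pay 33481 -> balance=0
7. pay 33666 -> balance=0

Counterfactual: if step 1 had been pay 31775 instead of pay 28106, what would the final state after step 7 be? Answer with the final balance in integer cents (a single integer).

(re-executing from step 1 with the substitution; state before step 1: balance=141103)
1. pay 31775 -> balance=111345
2. pay 27349 -> balance=85588
3. pay 27487 -> balance=59324
4. pay 30511 -> balance=29661
5. pay 31051 -> balance=0
6. pay 33481 -> balance=0
7. pay 33666 -> balance=0

0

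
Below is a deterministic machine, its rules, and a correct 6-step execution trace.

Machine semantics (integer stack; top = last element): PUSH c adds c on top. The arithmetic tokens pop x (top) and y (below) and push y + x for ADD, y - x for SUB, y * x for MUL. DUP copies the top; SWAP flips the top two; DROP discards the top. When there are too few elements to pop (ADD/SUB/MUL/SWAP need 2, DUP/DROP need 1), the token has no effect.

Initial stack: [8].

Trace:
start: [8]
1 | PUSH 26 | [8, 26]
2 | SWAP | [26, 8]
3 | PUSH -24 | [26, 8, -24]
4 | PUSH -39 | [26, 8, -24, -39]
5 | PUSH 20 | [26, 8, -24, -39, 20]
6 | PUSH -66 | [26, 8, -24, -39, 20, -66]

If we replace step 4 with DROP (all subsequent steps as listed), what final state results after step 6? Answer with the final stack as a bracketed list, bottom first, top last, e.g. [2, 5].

(re-executing from step 4 with the substitution; state before step 4: [26, 8, -24])
4 | DROP | [26, 8]
5 | PUSH 20 | [26, 8, 20]
6 | PUSH -66 | [26, 8, 20, -66]

[26, 8, 20, -66]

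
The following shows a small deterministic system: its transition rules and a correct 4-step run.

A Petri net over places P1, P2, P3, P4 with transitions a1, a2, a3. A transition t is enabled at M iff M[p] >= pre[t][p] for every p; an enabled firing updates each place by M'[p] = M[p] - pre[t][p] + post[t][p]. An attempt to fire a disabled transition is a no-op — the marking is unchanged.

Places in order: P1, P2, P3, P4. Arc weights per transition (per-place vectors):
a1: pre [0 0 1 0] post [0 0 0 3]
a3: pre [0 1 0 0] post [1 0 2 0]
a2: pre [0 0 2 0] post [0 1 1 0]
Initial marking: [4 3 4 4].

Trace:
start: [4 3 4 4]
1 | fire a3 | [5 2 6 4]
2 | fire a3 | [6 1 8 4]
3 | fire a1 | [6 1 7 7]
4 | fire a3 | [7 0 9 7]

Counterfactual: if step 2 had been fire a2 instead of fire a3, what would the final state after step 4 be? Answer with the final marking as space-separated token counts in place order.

6 2 6 7

(re-executing from step 2 with the substitution; state before step 2: [5 2 6 4])
2 | fire a2 | [5 3 5 4]
3 | fire a1 | [5 3 4 7]
4 | fire a3 | [6 2 6 7]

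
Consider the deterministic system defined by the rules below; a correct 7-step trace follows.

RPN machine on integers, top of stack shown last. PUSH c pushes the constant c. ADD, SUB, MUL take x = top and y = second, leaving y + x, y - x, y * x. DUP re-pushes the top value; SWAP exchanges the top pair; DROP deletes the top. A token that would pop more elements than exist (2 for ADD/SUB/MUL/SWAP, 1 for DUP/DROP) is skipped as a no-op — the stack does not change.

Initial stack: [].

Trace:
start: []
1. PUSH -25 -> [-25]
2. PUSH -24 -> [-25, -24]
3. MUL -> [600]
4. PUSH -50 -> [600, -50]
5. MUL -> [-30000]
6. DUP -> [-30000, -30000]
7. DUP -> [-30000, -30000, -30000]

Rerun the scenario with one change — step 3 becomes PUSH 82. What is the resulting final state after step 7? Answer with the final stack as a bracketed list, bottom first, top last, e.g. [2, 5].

[-25, -24, -4100, -4100, -4100]

(re-executing from step 3 with the substitution; state before step 3: [-25, -24])
3. PUSH 82 -> [-25, -24, 82]
4. PUSH -50 -> [-25, -24, 82, -50]
5. MUL -> [-25, -24, -4100]
6. DUP -> [-25, -24, -4100, -4100]
7. DUP -> [-25, -24, -4100, -4100, -4100]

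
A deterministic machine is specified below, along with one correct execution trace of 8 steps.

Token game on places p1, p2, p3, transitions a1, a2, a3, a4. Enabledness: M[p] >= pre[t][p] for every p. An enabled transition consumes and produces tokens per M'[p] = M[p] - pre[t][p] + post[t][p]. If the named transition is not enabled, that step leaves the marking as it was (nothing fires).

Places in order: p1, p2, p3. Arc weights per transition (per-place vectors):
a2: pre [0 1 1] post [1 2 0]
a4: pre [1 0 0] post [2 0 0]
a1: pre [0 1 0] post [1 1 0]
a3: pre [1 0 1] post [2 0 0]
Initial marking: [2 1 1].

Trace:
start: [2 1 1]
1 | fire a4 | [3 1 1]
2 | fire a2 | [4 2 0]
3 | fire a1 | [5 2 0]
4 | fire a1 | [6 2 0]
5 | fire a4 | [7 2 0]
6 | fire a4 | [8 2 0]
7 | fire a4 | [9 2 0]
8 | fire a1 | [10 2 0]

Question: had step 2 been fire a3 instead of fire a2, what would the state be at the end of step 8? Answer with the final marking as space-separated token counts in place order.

(re-executing from step 2 with the substitution; state before step 2: [3 1 1])
2 | fire a3 | [4 1 0]
3 | fire a1 | [5 1 0]
4 | fire a1 | [6 1 0]
5 | fire a4 | [7 1 0]
6 | fire a4 | [8 1 0]
7 | fire a4 | [9 1 0]
8 | fire a1 | [10 1 0]

10 1 0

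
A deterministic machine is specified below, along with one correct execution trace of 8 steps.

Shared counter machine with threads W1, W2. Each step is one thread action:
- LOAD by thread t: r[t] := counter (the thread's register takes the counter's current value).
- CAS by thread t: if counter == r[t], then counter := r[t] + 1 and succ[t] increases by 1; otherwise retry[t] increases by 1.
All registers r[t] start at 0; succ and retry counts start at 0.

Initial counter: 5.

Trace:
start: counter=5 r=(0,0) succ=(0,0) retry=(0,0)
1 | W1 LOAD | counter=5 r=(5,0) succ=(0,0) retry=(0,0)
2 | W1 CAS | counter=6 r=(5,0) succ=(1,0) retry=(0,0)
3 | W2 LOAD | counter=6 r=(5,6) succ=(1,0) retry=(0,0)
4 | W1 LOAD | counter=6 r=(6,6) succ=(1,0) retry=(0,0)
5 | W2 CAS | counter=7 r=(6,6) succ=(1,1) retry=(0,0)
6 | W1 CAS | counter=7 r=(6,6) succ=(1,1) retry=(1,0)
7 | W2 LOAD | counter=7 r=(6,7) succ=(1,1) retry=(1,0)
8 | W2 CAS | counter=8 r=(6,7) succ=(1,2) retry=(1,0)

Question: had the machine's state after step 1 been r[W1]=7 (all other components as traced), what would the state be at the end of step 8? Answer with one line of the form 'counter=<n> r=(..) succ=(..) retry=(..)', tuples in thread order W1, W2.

counter=7 r=(5,6) succ=(0,2) retry=(2,0)

state after step 1 := counter=5 r=(7,0) succ=(0,0) retry=(0,0)
2 | W1 CAS | counter=5 r=(7,0) succ=(0,0) retry=(1,0)
3 | W2 LOAD | counter=5 r=(7,5) succ=(0,0) retry=(1,0)
4 | W1 LOAD | counter=5 r=(5,5) succ=(0,0) retry=(1,0)
5 | W2 CAS | counter=6 r=(5,5) succ=(0,1) retry=(1,0)
6 | W1 CAS | counter=6 r=(5,5) succ=(0,1) retry=(2,0)
7 | W2 LOAD | counter=6 r=(5,6) succ=(0,1) retry=(2,0)
8 | W2 CAS | counter=7 r=(5,6) succ=(0,2) retry=(2,0)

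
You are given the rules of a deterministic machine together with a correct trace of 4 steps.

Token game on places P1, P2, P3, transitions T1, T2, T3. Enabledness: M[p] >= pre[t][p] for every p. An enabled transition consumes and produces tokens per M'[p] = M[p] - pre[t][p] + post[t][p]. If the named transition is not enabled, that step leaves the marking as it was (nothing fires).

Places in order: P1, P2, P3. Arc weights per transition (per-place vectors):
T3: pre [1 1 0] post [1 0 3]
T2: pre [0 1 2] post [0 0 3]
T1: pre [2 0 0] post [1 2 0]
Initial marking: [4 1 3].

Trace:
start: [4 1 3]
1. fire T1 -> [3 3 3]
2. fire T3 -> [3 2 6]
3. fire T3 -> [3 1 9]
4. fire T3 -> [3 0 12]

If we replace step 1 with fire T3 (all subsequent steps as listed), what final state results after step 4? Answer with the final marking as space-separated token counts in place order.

(re-executing from step 1 with the substitution; state before step 1: [4 1 3])
1. fire T3 -> [4 0 6]
2. fire T3 -> [4 0 6]
3. fire T3 -> [4 0 6]
4. fire T3 -> [4 0 6]

4 0 6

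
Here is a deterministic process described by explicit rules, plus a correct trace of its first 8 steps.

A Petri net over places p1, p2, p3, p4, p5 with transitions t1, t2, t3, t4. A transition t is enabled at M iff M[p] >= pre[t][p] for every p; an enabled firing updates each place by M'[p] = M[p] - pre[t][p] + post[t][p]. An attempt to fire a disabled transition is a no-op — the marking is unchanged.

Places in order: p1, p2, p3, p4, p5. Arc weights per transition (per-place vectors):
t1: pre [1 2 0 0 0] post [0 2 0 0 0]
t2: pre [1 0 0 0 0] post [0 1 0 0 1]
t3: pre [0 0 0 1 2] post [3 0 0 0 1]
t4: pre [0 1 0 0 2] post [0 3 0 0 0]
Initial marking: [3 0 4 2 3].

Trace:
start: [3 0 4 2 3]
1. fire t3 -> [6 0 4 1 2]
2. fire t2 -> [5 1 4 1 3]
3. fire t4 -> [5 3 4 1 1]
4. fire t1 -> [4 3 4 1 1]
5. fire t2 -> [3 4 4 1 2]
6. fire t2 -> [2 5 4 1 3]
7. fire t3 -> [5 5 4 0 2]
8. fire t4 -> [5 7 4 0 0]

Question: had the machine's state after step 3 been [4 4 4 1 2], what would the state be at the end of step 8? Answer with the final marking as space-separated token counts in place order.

state after step 3 := [4 4 4 1 2]
4. fire t1 -> [3 4 4 1 2]
5. fire t2 -> [2 5 4 1 3]
6. fire t2 -> [1 6 4 1 4]
7. fire t3 -> [4 6 4 0 3]
8. fire t4 -> [4 8 4 0 1]

4 8 4 0 1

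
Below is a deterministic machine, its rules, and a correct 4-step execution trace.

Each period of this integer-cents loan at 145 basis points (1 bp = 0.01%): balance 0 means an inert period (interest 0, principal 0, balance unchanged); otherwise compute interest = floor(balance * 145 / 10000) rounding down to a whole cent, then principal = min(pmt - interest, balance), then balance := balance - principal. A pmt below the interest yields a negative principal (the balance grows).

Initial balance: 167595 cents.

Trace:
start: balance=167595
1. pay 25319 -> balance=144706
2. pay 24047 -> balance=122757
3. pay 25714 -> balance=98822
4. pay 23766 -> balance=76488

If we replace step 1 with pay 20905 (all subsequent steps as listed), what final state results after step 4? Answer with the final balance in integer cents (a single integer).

81097

(re-executing from step 1 with the substitution; state before step 1: balance=167595)
1. pay 20905 -> balance=149120
2. pay 24047 -> balance=127235
3. pay 25714 -> balance=103365
4. pay 23766 -> balance=81097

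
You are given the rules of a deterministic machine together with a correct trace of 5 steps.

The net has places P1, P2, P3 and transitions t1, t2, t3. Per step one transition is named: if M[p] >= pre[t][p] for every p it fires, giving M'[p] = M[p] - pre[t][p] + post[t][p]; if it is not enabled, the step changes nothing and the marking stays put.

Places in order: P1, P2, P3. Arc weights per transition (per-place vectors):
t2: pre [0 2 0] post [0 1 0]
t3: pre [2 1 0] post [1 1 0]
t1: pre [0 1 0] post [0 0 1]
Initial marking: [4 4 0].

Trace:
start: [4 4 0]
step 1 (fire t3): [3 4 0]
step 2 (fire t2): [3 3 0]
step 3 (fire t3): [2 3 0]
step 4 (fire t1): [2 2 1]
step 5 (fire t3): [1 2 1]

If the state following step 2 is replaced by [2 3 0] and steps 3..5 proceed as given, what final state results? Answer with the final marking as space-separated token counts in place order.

1 2 1

state after step 2 := [2 3 0]
step 3 (fire t3): [1 3 0]
step 4 (fire t1): [1 2 1]
step 5 (fire t3): [1 2 1]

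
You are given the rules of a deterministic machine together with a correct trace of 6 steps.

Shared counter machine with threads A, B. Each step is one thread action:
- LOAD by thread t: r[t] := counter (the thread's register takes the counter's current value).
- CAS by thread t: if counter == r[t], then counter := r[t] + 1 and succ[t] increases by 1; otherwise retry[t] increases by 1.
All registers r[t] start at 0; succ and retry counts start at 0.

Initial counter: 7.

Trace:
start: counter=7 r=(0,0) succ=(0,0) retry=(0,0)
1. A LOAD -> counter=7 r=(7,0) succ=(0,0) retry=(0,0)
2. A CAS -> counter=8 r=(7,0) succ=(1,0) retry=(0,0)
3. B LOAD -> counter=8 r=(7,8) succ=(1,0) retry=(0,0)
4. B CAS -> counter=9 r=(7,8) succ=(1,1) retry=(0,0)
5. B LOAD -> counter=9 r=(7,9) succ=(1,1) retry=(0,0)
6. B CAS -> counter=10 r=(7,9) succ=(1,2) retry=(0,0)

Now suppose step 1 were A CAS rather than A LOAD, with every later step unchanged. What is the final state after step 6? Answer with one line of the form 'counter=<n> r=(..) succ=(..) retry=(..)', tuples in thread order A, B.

(re-executing from step 1 with the substitution; state before step 1: counter=7 r=(0,0) succ=(0,0) retry=(0,0))
1. A CAS -> counter=7 r=(0,0) succ=(0,0) retry=(1,0)
2. A CAS -> counter=7 r=(0,0) succ=(0,0) retry=(2,0)
3. B LOAD -> counter=7 r=(0,7) succ=(0,0) retry=(2,0)
4. B CAS -> counter=8 r=(0,7) succ=(0,1) retry=(2,0)
5. B LOAD -> counter=8 r=(0,8) succ=(0,1) retry=(2,0)
6. B CAS -> counter=9 r=(0,8) succ=(0,2) retry=(2,0)

counter=9 r=(0,8) succ=(0,2) retry=(2,0)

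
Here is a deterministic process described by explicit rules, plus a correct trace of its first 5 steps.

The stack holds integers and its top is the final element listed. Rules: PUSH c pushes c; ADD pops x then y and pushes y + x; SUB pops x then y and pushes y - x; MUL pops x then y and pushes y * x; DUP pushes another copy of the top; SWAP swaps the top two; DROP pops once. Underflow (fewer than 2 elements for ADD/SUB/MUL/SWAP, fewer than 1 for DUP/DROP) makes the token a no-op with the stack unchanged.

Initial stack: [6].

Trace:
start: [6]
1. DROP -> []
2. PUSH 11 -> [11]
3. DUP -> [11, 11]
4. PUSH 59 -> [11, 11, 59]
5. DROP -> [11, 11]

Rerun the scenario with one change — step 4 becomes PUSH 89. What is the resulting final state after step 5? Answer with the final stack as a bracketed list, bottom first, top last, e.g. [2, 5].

(re-executing from step 4 with the substitution; state before step 4: [11, 11])
4. PUSH 89 -> [11, 11, 89]
5. DROP -> [11, 11]

[11, 11]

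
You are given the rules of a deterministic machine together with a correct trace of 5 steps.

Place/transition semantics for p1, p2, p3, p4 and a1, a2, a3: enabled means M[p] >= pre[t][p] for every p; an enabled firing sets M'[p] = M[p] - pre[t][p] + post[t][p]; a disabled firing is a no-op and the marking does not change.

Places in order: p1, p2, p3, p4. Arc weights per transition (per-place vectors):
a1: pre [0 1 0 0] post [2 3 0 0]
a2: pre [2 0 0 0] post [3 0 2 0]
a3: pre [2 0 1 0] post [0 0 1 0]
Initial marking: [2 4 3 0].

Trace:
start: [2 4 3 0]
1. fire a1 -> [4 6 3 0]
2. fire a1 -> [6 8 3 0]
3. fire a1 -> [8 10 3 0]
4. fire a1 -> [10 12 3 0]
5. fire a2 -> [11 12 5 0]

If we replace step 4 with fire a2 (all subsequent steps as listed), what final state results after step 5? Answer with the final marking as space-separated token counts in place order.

(re-executing from step 4 with the substitution; state before step 4: [8 10 3 0])
4. fire a2 -> [9 10 5 0]
5. fire a2 -> [10 10 7 0]

10 10 7 0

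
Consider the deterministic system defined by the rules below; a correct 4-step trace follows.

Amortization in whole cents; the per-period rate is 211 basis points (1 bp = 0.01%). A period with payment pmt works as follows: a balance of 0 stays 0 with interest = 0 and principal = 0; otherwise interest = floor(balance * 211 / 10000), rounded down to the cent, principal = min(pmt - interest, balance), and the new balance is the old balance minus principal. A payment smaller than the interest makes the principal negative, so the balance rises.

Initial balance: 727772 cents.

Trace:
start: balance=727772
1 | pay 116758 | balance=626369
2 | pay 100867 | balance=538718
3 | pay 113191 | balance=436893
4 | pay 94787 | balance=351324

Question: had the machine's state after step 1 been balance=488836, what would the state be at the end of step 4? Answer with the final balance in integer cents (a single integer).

state after step 1 := balance=488836
2 | pay 100867 | balance=398283
3 | pay 113191 | balance=293495
4 | pay 94787 | balance=204900

204900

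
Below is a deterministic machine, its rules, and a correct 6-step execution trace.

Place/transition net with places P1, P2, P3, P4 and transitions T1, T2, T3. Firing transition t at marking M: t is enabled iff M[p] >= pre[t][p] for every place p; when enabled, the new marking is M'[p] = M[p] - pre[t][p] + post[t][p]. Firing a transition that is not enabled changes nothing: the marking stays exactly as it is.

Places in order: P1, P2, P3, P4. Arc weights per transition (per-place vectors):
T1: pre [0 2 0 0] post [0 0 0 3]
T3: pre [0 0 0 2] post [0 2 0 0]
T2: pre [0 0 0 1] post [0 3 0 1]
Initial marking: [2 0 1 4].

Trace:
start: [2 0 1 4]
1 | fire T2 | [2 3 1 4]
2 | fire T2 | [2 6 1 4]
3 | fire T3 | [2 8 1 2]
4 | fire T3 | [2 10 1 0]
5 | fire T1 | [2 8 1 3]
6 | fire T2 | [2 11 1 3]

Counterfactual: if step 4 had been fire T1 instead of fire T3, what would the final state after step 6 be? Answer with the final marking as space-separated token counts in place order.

(re-executing from step 4 with the substitution; state before step 4: [2 8 1 2])
4 | fire T1 | [2 6 1 5]
5 | fire T1 | [2 4 1 8]
6 | fire T2 | [2 7 1 8]

2 7 1 8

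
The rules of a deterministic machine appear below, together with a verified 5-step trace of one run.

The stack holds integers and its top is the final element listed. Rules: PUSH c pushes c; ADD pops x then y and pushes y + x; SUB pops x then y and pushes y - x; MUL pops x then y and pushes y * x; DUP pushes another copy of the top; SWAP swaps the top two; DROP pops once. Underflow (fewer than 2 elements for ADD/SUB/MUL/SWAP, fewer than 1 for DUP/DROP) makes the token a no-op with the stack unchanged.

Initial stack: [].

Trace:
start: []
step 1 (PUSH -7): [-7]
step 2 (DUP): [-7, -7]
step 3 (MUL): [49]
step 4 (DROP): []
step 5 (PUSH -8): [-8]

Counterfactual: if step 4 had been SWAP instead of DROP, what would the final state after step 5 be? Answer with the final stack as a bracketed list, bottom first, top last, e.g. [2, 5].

[49, -8]

(re-executing from step 4 with the substitution; state before step 4: [49])
step 4 (SWAP): [49]
step 5 (PUSH -8): [49, -8]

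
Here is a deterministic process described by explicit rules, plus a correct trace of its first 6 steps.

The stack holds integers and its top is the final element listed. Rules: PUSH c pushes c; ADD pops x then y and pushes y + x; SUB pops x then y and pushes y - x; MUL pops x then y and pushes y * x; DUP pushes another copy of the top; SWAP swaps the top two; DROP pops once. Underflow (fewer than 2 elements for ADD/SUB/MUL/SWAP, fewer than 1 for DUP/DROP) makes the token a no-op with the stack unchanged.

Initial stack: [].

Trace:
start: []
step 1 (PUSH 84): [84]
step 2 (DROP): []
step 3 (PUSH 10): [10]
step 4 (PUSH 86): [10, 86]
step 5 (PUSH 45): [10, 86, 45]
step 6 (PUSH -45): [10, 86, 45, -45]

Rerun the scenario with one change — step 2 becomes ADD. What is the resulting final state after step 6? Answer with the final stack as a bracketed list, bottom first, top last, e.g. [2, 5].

(re-executing from step 2 with the substitution; state before step 2: [84])
step 2 (ADD): [84]
step 3 (PUSH 10): [84, 10]
step 4 (PUSH 86): [84, 10, 86]
step 5 (PUSH 45): [84, 10, 86, 45]
step 6 (PUSH -45): [84, 10, 86, 45, -45]

[84, 10, 86, 45, -45]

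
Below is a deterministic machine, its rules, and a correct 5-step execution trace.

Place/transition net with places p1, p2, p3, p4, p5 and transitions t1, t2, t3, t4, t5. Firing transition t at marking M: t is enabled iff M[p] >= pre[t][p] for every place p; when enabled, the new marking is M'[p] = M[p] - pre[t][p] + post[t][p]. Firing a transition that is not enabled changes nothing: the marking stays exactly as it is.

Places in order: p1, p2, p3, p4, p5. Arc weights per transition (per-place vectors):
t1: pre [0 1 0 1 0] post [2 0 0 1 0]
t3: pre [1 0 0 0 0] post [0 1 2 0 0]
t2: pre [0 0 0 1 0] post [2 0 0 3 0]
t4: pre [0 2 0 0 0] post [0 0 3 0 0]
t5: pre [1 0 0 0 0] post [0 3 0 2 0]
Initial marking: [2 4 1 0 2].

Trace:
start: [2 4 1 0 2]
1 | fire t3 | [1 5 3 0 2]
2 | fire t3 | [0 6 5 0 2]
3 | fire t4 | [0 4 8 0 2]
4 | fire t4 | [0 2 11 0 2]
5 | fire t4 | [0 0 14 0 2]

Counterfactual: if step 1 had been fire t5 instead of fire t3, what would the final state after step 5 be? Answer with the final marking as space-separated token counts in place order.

(re-executing from step 1 with the substitution; state before step 1: [2 4 1 0 2])
1 | fire t5 | [1 7 1 2 2]
2 | fire t3 | [0 8 3 2 2]
3 | fire t4 | [0 6 6 2 2]
4 | fire t4 | [0 4 9 2 2]
5 | fire t4 | [0 2 12 2 2]

0 2 12 2 2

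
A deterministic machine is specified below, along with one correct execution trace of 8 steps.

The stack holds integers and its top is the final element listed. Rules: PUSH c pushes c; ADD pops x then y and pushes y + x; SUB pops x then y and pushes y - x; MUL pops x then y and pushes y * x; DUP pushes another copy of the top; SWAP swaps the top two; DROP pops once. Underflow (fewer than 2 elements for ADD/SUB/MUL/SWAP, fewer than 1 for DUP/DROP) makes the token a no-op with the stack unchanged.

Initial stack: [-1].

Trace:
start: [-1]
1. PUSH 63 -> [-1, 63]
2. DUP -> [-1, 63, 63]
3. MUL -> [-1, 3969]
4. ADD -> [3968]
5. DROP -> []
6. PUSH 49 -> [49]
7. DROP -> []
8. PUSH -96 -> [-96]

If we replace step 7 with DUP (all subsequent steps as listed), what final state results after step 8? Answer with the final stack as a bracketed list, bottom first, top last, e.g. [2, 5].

[49, 49, -96]

(re-executing from step 7 with the substitution; state before step 7: [49])
7. DUP -> [49, 49]
8. PUSH -96 -> [49, 49, -96]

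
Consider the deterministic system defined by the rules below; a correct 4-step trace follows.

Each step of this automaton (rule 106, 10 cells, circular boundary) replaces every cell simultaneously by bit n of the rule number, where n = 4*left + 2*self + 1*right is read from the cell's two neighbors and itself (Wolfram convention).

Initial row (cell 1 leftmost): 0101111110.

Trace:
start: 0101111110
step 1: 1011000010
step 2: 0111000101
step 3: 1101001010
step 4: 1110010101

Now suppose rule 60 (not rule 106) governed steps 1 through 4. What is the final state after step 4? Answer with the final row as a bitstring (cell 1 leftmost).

1011101001

(re-executing steps 1..4 under rule 60; state before step 1: 0101111110)
step 1: 0111000001
step 2: 1100100001
step 3: 0010110001
step 4: 1011101001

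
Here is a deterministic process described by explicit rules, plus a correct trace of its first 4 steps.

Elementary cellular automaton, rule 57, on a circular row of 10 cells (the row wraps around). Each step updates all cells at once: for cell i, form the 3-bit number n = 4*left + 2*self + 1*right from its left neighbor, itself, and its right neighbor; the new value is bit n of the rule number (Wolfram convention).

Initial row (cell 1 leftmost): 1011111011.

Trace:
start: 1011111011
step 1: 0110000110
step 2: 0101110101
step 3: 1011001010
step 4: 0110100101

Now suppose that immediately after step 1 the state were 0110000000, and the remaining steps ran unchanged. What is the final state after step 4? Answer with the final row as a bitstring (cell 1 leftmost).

0110111110

state after step 1 := 0110000000
step 2: 0101111111
step 3: 1011000000
step 4: 0110111110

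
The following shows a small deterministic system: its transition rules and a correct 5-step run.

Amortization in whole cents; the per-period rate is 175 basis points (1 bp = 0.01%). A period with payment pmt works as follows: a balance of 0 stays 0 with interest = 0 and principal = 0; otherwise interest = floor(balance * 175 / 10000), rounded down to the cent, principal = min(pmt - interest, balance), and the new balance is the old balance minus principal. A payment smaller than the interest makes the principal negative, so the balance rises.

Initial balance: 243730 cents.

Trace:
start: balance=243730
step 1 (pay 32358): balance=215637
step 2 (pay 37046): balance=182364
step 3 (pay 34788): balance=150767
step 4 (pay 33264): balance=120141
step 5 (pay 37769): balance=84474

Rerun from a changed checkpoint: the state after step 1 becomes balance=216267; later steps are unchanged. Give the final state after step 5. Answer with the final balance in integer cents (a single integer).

state after step 1 := balance=216267
step 2 (pay 37046): balance=183005
step 3 (pay 34788): balance=151419
step 4 (pay 33264): balance=120804
step 5 (pay 37769): balance=85149

85149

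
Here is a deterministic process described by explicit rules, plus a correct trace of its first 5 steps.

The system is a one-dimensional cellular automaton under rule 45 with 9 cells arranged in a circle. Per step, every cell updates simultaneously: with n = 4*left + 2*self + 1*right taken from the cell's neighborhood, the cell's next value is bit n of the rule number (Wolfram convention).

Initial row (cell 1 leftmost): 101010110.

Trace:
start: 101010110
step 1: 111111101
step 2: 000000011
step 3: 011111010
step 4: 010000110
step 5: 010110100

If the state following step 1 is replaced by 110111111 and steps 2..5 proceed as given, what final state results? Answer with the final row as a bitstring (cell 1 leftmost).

state after step 1 := 110111111
step 2: 001100000
step 3: 101001111
step 4: 011001000
step 5: 010001011

010001011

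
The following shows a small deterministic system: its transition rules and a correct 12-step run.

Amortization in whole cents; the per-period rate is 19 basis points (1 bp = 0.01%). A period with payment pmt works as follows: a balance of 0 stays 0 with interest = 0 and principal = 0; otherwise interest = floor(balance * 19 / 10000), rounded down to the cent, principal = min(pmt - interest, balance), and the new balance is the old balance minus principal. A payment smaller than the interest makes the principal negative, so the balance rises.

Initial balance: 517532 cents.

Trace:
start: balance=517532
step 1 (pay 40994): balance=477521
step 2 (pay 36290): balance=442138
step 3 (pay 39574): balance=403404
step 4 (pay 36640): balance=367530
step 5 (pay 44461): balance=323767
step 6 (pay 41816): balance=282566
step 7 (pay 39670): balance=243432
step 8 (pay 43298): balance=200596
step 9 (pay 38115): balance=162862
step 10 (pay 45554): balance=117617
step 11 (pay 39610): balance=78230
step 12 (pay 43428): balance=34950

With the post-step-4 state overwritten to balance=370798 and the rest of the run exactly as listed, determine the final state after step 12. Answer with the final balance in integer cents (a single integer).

state after step 4 := balance=370798
step 5 (pay 44461): balance=327041
step 6 (pay 41816): balance=285846
step 7 (pay 39670): balance=246719
step 8 (pay 43298): balance=203889
step 9 (pay 38115): balance=166161
step 10 (pay 45554): balance=120922
step 11 (pay 39610): balance=81541
step 12 (pay 43428): balance=38267

38267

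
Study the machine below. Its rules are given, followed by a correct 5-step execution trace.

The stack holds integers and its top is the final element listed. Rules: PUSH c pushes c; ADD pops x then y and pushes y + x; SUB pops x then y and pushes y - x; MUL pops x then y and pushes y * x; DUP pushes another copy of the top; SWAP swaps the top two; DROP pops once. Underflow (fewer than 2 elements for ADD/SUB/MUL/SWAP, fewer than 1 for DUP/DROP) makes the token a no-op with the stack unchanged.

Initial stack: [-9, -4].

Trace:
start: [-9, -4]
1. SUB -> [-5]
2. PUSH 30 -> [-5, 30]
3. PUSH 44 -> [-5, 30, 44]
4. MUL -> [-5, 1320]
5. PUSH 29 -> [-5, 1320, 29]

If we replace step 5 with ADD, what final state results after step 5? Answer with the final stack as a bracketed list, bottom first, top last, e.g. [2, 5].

[1315]

(re-executing from step 5 with the substitution; state before step 5: [-5, 1320])
5. ADD -> [1315]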